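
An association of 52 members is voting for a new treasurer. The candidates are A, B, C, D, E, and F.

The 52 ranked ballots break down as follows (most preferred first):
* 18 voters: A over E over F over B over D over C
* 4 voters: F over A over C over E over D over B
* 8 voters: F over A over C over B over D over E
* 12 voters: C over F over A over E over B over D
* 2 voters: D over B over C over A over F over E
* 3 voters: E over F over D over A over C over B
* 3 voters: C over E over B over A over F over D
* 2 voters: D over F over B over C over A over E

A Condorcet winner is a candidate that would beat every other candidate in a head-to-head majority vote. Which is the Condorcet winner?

F vs A: 29–23
F vs B: 47–5
F vs C: 35–17
F vs D: 48–4
F vs E: 28–24
F beats every other candidate.

F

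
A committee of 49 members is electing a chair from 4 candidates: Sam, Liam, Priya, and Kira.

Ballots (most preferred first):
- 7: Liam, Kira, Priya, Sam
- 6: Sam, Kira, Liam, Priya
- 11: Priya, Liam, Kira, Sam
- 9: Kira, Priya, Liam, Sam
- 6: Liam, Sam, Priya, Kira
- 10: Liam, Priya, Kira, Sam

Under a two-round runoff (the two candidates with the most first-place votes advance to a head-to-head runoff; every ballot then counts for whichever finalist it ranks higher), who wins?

Round 1 first-place votes: Sam 6, Liam 23, Priya 11, Kira 9. Liam and Priya advance.
Runoff: Liam is ranked above Priya on 29 ballots, Priya above Liam on 20.

Liam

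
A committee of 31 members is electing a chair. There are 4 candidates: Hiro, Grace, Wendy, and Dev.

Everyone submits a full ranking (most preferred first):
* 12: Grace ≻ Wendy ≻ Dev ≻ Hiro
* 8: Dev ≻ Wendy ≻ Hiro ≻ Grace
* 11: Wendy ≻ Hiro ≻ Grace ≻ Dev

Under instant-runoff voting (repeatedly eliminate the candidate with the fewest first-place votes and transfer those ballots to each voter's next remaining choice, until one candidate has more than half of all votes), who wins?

Wendy

Round 1: Hiro 0, Grace 12, Wendy 11, Dev 8. Hiro eliminated.
Round 2: Grace 12, Wendy 11, Dev 8. Dev eliminated.
Round 3: Grace 12, Wendy 19. Wendy has a majority (≥16).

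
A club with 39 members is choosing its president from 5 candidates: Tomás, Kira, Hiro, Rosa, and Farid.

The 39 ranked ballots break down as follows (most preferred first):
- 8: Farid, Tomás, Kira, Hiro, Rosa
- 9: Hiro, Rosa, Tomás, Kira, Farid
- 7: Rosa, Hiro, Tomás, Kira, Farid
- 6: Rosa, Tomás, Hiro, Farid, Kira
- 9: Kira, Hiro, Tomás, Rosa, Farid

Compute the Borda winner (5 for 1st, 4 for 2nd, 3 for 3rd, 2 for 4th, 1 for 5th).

Hiro

Tomás: 8×4 + 9×3 + 7×3 + 6×4 + 9×3 = 131
Kira: 8×3 + 9×2 + 7×2 + 6×1 + 9×5 = 107
Hiro: 8×2 + 9×5 + 7×4 + 6×3 + 9×4 = 143
Rosa: 8×1 + 9×4 + 7×5 + 6×5 + 9×2 = 127
Farid: 8×5 + 9×1 + 7×1 + 6×2 + 9×1 = 77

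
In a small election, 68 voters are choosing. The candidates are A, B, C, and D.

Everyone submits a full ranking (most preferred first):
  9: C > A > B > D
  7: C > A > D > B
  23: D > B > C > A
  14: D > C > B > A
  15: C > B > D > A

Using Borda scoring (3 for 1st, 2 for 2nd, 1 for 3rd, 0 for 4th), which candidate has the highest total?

C

A: 9×2 + 7×2 + 23×0 + 14×0 + 15×0 = 32
B: 9×1 + 7×0 + 23×2 + 14×1 + 15×2 = 99
C: 9×3 + 7×3 + 23×1 + 14×2 + 15×3 = 144
D: 9×0 + 7×1 + 23×3 + 14×3 + 15×1 = 133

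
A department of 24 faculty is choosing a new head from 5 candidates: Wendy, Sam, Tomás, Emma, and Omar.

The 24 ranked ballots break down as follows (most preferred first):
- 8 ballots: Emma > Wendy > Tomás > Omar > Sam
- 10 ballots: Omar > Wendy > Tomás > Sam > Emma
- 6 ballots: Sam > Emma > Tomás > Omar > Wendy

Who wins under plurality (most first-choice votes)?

First-place votes: Wendy 0, Sam 6, Tomás 0, Emma 8, Omar 10.

Omar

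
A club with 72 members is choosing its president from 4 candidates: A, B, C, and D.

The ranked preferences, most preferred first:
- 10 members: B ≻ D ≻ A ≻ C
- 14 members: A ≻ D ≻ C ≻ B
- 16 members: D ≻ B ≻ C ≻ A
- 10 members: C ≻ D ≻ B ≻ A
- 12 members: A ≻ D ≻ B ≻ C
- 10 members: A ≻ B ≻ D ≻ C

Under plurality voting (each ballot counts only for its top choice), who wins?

A

First-place votes: A 36, B 10, C 10, D 16.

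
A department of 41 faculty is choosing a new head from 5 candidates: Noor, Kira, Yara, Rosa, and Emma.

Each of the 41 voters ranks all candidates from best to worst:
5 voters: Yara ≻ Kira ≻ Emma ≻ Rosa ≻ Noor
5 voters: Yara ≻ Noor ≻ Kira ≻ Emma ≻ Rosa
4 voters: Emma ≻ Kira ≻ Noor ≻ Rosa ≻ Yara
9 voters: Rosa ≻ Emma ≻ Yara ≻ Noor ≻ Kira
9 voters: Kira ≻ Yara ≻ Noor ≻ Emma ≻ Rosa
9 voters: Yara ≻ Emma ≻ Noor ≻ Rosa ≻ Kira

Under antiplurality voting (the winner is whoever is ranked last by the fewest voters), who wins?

Last-place votes: Noor 5, Kira 18, Yara 4, Rosa 14, Emma 0.

Emma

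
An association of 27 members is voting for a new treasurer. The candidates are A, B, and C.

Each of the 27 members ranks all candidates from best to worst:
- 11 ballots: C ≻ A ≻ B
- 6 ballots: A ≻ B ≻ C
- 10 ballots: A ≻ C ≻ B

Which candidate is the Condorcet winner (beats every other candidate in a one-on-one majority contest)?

A

A vs B: 27–0
A vs C: 16–11
A beats every other candidate.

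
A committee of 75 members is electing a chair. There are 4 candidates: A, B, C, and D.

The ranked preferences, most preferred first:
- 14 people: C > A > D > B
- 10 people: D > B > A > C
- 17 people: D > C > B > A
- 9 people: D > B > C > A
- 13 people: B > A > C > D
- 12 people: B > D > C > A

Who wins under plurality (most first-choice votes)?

First-place votes: A 0, B 25, C 14, D 36.

D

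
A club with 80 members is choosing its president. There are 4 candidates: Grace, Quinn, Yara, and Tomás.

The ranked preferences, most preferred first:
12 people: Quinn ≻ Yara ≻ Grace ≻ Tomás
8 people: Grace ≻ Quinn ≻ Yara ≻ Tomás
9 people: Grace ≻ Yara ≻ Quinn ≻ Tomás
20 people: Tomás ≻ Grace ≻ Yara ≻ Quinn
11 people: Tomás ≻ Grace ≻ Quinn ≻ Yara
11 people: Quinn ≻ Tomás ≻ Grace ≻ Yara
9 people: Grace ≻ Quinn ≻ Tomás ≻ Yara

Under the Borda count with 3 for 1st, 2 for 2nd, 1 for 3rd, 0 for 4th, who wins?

Grace

Grace: 12×1 + 8×3 + 9×3 + 20×2 + 11×2 + 11×1 + 9×3 = 163
Quinn: 12×3 + 8×2 + 9×1 + 20×0 + 11×1 + 11×3 + 9×2 = 123
Yara: 12×2 + 8×1 + 9×2 + 20×1 + 11×0 + 11×0 + 9×0 = 70
Tomás: 12×0 + 8×0 + 9×0 + 20×3 + 11×3 + 11×2 + 9×1 = 124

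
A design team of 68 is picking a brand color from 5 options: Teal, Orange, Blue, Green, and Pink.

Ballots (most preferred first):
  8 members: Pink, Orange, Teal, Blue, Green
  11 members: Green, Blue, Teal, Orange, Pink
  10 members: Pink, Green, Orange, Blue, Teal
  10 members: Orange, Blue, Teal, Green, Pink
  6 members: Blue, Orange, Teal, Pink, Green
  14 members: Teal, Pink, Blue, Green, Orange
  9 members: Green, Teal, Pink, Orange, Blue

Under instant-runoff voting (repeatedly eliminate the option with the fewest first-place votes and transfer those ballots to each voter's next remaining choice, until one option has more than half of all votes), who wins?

Pink

Round 1: Teal 14, Orange 10, Blue 6, Green 20, Pink 18. Blue eliminated.
Round 2: Teal 14, Orange 16, Green 20, Pink 18. Teal eliminated.
Round 3: Orange 16, Green 20, Pink 32. Orange eliminated.
Round 4: Green 30, Pink 38. Pink has a majority (≥35).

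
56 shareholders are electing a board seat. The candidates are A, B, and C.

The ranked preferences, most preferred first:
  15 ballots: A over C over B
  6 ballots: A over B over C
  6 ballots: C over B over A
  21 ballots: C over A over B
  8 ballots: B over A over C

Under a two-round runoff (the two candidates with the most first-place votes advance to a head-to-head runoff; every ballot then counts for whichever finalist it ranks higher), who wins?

Round 1 first-place votes: A 21, B 8, C 27. C and A advance.
Runoff: C is ranked above A on 27 ballots, A above C on 29.

A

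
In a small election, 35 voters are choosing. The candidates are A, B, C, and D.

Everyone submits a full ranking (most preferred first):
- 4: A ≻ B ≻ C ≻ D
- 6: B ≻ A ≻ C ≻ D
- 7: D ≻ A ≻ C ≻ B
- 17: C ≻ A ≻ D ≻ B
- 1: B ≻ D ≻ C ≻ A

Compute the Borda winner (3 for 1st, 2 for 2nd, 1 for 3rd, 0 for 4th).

A: 4×3 + 6×2 + 7×2 + 17×2 + 1×0 = 72
B: 4×2 + 6×3 + 7×0 + 17×0 + 1×3 = 29
C: 4×1 + 6×1 + 7×1 + 17×3 + 1×1 = 69
D: 4×0 + 6×0 + 7×3 + 17×1 + 1×2 = 40

A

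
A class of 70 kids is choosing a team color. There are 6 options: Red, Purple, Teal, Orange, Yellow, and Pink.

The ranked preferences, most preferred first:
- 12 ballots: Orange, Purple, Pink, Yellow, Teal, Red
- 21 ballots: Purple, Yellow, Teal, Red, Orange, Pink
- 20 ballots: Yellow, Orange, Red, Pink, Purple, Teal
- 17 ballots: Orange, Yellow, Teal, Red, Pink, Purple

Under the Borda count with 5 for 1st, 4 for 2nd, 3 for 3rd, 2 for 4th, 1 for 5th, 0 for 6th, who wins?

Yellow

Red: 12×0 + 21×2 + 20×3 + 17×2 = 136
Purple: 12×4 + 21×5 + 20×1 + 17×0 = 173
Teal: 12×1 + 21×3 + 20×0 + 17×3 = 126
Orange: 12×5 + 21×1 + 20×4 + 17×5 = 246
Yellow: 12×2 + 21×4 + 20×5 + 17×4 = 276
Pink: 12×3 + 21×0 + 20×2 + 17×1 = 93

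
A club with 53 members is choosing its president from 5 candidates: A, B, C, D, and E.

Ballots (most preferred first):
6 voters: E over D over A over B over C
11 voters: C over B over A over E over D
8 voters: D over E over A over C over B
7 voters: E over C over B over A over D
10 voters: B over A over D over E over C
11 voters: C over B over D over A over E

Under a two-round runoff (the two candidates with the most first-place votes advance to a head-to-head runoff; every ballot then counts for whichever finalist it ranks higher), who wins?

E

Round 1 first-place votes: A 0, B 10, C 22, D 8, E 13. C and E advance.
Runoff: C is ranked above E on 22 ballots, E above C on 31.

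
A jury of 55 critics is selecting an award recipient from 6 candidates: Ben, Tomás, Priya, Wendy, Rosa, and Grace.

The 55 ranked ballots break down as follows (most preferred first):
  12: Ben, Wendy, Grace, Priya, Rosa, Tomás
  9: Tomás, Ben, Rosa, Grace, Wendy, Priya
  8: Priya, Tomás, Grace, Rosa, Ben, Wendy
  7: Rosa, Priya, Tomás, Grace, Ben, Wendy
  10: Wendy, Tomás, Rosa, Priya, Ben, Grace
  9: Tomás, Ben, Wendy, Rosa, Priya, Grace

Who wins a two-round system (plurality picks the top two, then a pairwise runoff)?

Round 1 first-place votes: Ben 12, Tomás 18, Priya 8, Wendy 10, Rosa 7, Grace 0. Tomás and Ben advance.
Runoff: Tomás is ranked above Ben on 43 ballots, Ben above Tomás on 12.

Tomás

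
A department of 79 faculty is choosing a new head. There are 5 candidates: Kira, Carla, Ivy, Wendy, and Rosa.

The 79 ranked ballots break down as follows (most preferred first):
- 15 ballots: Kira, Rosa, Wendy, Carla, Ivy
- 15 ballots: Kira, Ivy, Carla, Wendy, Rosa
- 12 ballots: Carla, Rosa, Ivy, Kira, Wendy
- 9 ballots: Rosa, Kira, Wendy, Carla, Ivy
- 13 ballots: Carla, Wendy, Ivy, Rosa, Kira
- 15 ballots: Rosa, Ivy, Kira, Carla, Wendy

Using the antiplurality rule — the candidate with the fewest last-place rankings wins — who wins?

Last-place votes: Kira 13, Carla 0, Ivy 24, Wendy 27, Rosa 15.

Carla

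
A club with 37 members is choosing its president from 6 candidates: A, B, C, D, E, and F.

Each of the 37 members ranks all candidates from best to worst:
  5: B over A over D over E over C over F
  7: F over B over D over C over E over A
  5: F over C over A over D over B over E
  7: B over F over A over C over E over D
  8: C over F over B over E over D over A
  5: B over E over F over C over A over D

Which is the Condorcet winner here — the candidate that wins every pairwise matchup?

F vs A: 32–5
F vs B: 20–17
F vs C: 24–13
F vs D: 32–5
F vs E: 27–10
F beats every other candidate.

F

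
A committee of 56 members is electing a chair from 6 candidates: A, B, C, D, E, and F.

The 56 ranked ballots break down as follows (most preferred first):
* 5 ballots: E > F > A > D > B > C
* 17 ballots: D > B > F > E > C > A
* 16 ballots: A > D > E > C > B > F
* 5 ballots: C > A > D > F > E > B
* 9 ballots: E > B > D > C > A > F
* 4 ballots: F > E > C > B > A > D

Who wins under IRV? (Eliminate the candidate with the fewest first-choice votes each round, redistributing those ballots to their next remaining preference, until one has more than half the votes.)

Round 1: A 16, B 0, C 5, D 17, E 14, F 4. B eliminated.
Round 2: A 16, C 5, D 17, E 14, F 4. F eliminated.
Round 3: A 16, C 5, D 17, E 18. C eliminated.
Round 4: A 21, D 17, E 18. D eliminated.
Round 5: A 21, E 35. E has a majority (≥29).

E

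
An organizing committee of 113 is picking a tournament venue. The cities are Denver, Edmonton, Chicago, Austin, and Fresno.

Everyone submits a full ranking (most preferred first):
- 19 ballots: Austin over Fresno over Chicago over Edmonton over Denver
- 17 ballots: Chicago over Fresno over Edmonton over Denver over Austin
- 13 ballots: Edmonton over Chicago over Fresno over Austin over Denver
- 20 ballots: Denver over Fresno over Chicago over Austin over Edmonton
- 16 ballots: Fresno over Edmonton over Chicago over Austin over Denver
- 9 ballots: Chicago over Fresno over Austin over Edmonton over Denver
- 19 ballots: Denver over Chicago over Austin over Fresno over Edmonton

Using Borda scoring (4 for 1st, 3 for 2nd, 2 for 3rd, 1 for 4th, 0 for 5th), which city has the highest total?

Chicago

Denver: 19×0 + 17×1 + 13×0 + 20×4 + 16×0 + 9×0 + 19×4 = 173
Edmonton: 19×1 + 17×2 + 13×4 + 20×0 + 16×3 + 9×1 + 19×0 = 162
Chicago: 19×2 + 17×4 + 13×3 + 20×2 + 16×2 + 9×4 + 19×3 = 310
Austin: 19×4 + 17×0 + 13×1 + 20×1 + 16×1 + 9×2 + 19×2 = 181
Fresno: 19×3 + 17×3 + 13×2 + 20×3 + 16×4 + 9×3 + 19×1 = 304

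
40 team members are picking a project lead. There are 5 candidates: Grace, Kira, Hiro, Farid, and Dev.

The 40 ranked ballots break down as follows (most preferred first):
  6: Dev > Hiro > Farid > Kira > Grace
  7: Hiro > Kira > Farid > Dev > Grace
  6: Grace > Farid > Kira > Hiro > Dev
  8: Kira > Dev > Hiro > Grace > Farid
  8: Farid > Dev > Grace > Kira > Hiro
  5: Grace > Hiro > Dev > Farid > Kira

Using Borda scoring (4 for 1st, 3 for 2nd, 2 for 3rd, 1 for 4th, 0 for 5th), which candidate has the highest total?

Grace: 6×0 + 7×0 + 6×4 + 8×1 + 8×2 + 5×4 = 68
Kira: 6×1 + 7×3 + 6×2 + 8×4 + 8×1 + 5×0 = 79
Hiro: 6×3 + 7×4 + 6×1 + 8×2 + 8×0 + 5×3 = 83
Farid: 6×2 + 7×2 + 6×3 + 8×0 + 8×4 + 5×1 = 81
Dev: 6×4 + 7×1 + 6×0 + 8×3 + 8×3 + 5×2 = 89

Dev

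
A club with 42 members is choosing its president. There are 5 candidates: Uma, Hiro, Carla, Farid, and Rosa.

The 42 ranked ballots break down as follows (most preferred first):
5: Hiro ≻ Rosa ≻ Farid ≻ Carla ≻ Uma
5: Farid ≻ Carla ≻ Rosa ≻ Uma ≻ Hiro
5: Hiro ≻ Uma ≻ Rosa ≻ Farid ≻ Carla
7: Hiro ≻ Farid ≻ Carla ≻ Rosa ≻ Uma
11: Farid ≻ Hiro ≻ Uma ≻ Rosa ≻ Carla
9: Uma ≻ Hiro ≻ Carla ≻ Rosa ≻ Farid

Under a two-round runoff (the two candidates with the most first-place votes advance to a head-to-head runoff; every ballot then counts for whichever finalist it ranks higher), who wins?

Round 1 first-place votes: Uma 9, Hiro 17, Carla 0, Farid 16, Rosa 0. Hiro and Farid advance.
Runoff: Hiro is ranked above Farid on 26 ballots, Farid above Hiro on 16.

Hiro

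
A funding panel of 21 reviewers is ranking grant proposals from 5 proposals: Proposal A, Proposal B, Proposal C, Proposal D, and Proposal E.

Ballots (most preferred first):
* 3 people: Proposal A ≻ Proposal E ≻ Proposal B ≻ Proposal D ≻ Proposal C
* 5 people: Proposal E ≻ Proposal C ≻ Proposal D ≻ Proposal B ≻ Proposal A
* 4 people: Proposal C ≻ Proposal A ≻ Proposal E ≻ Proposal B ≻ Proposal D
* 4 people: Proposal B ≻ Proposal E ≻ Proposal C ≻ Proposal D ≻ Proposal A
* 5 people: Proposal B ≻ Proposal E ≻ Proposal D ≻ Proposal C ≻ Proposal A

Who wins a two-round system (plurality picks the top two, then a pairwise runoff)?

Round 1 first-place votes: Proposal A 3, Proposal B 9, Proposal C 4, Proposal D 0, Proposal E 5. Proposal B and Proposal E advance.
Runoff: Proposal B is ranked above Proposal E on 9 ballots, Proposal E above Proposal B on 12.

Proposal E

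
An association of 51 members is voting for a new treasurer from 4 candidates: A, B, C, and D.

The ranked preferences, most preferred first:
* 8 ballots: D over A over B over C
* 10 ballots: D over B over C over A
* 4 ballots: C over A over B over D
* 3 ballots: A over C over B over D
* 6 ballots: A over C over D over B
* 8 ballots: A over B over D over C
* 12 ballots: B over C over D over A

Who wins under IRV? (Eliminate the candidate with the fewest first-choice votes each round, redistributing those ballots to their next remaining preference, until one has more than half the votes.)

D

Round 1: A 17, B 12, C 4, D 18. C eliminated.
Round 2: A 21, B 12, D 18. B eliminated.
Round 3: A 21, D 30. D has a majority (≥26).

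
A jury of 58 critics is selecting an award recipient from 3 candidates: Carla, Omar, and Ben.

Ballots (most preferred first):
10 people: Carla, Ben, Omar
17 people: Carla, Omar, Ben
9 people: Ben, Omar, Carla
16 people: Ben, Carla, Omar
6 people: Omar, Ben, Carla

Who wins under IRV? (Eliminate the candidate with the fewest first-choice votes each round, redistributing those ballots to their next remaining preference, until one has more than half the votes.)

Ben

Round 1: Carla 27, Omar 6, Ben 25. Omar eliminated.
Round 2: Carla 27, Ben 31. Ben has a majority (≥30).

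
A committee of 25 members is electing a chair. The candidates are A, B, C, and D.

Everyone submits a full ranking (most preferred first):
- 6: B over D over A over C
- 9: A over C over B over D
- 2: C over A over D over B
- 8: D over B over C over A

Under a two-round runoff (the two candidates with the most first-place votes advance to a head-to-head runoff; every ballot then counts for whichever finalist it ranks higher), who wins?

D

Round 1 first-place votes: A 9, B 6, C 2, D 8. A and D advance.
Runoff: A is ranked above D on 11 ballots, D above A on 14.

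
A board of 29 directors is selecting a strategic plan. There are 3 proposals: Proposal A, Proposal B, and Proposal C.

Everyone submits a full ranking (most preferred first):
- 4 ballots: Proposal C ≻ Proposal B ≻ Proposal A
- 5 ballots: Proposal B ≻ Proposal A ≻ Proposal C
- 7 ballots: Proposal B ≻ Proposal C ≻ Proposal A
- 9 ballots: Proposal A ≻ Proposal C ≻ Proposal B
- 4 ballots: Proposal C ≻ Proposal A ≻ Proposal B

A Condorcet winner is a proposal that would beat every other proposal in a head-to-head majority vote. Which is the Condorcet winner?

Proposal C vs Proposal A: 15–14
Proposal C vs Proposal B: 17–12
Proposal C beats every other proposal.

Proposal C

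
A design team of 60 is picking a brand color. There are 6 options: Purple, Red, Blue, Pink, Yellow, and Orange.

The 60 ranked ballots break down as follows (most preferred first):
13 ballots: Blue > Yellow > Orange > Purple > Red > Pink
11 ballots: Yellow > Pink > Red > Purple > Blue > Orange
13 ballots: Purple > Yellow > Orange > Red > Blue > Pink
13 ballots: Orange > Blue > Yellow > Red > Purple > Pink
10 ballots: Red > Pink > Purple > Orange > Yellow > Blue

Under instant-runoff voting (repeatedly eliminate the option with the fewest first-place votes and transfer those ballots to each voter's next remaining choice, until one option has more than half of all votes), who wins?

Purple

Round 1: Purple 13, Red 10, Blue 13, Pink 0, Yellow 11, Orange 13. Pink eliminated.
Round 2: Purple 13, Red 10, Blue 13, Yellow 11, Orange 13. Red eliminated.
Round 3: Purple 23, Blue 13, Yellow 11, Orange 13. Yellow eliminated.
Round 4: Purple 34, Blue 13, Orange 13. Purple has a majority (≥31).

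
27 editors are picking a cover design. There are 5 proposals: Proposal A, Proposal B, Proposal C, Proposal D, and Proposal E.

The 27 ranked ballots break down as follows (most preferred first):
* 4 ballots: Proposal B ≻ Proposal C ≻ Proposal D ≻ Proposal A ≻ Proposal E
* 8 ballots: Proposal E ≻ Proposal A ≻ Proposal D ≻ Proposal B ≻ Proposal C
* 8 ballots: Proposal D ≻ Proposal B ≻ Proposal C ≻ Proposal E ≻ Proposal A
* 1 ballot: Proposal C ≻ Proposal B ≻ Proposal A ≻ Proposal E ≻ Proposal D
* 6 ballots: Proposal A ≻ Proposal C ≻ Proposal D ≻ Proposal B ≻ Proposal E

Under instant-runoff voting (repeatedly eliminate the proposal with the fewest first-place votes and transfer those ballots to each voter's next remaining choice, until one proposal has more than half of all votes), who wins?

Round 1: Proposal A 6, Proposal B 4, Proposal C 1, Proposal D 8, Proposal E 8. Proposal C eliminated.
Round 2: Proposal A 6, Proposal B 5, Proposal D 8, Proposal E 8. Proposal B eliminated.
Round 3: Proposal A 7, Proposal D 12, Proposal E 8. Proposal A eliminated.
Round 4: Proposal D 18, Proposal E 9. Proposal D has a majority (≥14).

Proposal D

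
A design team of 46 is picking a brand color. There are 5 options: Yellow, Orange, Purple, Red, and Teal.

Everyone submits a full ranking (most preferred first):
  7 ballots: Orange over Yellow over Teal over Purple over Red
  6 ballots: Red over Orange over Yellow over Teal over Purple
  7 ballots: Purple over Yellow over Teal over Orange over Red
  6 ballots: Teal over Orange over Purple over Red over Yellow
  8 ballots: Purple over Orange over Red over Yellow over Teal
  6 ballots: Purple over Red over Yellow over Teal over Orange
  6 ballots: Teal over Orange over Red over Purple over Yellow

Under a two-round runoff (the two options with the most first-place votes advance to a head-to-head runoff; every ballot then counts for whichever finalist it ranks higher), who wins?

Round 1 first-place votes: Yellow 0, Orange 7, Purple 21, Red 6, Teal 12. Purple and Teal advance.
Runoff: Purple is ranked above Teal on 21 ballots, Teal above Purple on 25.

Teal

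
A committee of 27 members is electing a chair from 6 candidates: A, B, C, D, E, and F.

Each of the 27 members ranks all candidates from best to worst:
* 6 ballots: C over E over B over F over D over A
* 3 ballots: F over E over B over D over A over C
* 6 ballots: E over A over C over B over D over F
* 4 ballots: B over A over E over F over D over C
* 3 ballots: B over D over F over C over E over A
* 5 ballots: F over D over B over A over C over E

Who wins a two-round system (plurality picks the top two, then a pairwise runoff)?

B

Round 1 first-place votes: A 0, B 7, C 6, D 0, E 6, F 8. F and B advance.
Runoff: F is ranked above B on 8 ballots, B above F on 19.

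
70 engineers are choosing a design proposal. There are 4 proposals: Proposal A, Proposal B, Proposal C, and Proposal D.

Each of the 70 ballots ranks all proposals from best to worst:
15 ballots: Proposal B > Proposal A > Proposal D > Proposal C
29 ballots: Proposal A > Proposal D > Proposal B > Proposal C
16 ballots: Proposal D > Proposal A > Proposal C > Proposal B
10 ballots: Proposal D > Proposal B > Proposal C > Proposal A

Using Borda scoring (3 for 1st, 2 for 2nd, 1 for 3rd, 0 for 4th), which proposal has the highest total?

Proposal D

Proposal A: 15×2 + 29×3 + 16×2 + 10×0 = 149
Proposal B: 15×3 + 29×1 + 16×0 + 10×2 = 94
Proposal C: 15×0 + 29×0 + 16×1 + 10×1 = 26
Proposal D: 15×1 + 29×2 + 16×3 + 10×3 = 151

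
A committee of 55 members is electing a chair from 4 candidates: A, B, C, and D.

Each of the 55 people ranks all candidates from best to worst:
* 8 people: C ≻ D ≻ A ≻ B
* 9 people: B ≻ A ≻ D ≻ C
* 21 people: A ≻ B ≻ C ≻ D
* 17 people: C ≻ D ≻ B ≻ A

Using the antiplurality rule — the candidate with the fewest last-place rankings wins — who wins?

Last-place votes: A 17, B 8, C 9, D 21.

B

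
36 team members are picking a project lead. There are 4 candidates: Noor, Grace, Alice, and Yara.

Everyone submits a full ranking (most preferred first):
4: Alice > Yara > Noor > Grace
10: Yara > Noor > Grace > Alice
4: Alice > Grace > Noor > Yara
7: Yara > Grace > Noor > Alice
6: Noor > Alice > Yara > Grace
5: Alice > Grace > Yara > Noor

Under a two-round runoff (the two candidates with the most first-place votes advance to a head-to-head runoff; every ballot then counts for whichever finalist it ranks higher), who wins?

Alice

Round 1 first-place votes: Noor 6, Grace 0, Alice 13, Yara 17. Yara and Alice advance.
Runoff: Yara is ranked above Alice on 17 ballots, Alice above Yara on 19.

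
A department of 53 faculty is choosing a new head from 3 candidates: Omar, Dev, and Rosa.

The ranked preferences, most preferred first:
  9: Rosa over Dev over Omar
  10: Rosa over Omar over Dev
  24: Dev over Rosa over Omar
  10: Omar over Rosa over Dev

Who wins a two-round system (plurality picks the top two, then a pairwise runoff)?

Rosa

Round 1 first-place votes: Omar 10, Dev 24, Rosa 19. Dev and Rosa advance.
Runoff: Dev is ranked above Rosa on 24 ballots, Rosa above Dev on 29.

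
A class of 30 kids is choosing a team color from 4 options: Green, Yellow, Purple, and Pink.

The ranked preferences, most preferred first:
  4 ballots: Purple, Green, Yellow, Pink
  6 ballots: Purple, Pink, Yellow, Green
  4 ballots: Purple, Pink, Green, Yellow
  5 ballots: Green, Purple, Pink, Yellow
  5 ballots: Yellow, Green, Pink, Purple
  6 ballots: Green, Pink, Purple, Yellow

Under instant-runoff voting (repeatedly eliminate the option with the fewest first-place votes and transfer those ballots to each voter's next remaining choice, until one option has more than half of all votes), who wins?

Green

Round 1: Green 11, Yellow 5, Purple 14, Pink 0. Pink eliminated.
Round 2: Green 11, Yellow 5, Purple 14. Yellow eliminated.
Round 3: Green 16, Purple 14. Green has a majority (≥16).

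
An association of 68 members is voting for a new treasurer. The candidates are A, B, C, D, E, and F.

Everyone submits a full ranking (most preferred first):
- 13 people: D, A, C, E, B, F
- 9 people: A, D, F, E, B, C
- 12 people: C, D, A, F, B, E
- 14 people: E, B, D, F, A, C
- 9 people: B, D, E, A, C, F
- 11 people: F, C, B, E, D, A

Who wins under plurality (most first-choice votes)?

First-place votes: A 9, B 9, C 12, D 13, E 14, F 11.

E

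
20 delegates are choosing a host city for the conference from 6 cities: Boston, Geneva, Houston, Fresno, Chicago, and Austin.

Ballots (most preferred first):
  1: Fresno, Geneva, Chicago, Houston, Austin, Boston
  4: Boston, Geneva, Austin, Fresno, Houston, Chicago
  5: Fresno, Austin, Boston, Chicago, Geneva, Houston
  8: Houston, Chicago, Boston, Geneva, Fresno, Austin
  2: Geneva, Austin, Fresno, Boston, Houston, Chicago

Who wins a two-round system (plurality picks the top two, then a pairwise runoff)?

Round 1 first-place votes: Boston 4, Geneva 2, Houston 8, Fresno 6, Chicago 0, Austin 0. Houston and Fresno advance.
Runoff: Houston is ranked above Fresno on 8 ballots, Fresno above Houston on 12.

Fresno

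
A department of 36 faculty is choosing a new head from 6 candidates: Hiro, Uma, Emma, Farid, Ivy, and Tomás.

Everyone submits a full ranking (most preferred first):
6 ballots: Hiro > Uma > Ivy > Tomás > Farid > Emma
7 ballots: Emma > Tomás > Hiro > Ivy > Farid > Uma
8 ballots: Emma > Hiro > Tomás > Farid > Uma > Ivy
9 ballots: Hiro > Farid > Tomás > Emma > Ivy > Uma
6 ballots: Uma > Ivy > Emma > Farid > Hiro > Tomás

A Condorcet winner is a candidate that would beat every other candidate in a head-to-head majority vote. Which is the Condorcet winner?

Emma vs Hiro: 21–15
Emma vs Uma: 24–12
Emma vs Farid: 21–15
Emma vs Ivy: 24–12
Emma vs Tomás: 21–15
Emma beats every other candidate.

Emma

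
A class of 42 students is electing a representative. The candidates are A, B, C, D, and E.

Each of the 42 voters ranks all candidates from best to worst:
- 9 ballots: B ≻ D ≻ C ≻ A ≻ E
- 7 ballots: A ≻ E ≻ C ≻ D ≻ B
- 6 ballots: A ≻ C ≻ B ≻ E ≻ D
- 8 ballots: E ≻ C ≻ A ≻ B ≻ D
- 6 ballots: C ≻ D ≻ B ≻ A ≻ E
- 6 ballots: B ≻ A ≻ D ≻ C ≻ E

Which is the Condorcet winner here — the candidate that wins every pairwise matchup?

C vs A: 23–19
C vs B: 27–15
C vs D: 27–15
C vs E: 27–15
C beats every other candidate.

C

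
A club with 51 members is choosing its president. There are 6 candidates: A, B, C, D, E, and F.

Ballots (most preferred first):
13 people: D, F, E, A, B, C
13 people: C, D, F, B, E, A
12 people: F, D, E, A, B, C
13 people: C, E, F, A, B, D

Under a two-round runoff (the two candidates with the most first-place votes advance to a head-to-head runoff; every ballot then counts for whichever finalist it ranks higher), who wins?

Round 1 first-place votes: A 0, B 0, C 26, D 13, E 0, F 12. C and D advance.
Runoff: C is ranked above D on 26 ballots, D above C on 25.

C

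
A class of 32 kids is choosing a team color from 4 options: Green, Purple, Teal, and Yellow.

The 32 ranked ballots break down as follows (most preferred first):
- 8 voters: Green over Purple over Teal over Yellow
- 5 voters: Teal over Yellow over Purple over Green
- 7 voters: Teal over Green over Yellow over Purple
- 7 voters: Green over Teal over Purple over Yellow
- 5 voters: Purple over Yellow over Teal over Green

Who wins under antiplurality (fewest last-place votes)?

Last-place votes: Green 10, Purple 7, Teal 0, Yellow 15.

Teal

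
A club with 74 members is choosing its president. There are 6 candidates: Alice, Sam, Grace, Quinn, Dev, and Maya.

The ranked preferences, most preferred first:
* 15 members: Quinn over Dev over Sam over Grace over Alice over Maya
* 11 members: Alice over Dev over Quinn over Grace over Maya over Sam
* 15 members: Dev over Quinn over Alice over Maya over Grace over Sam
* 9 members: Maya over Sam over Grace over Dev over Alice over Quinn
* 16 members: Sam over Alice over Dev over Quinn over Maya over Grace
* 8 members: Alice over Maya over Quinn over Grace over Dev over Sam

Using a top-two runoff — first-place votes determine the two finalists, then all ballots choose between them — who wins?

Sam

Round 1 first-place votes: Alice 19, Sam 16, Grace 0, Quinn 15, Dev 15, Maya 9. Alice and Sam advance.
Runoff: Alice is ranked above Sam on 34 ballots, Sam above Alice on 40.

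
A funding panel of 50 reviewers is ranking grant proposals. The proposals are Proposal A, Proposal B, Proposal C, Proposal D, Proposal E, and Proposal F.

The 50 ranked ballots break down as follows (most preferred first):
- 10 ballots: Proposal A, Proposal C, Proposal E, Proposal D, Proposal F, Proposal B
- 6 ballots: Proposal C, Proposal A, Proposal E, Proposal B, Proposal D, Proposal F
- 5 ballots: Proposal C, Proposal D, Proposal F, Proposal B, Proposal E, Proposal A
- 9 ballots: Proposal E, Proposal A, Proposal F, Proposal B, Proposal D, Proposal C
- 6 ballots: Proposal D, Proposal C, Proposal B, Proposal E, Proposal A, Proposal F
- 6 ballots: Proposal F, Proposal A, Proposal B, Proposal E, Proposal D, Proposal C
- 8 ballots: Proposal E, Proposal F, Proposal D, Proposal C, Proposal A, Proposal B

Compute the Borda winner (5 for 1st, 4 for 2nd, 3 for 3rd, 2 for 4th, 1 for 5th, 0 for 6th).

Proposal A: 10×5 + 6×4 + 5×0 + 9×4 + 6×1 + 6×4 + 8×1 = 148
Proposal B: 10×0 + 6×2 + 5×2 + 9×2 + 6×3 + 6×3 + 8×0 = 76
Proposal C: 10×4 + 6×5 + 5×5 + 9×0 + 6×4 + 6×0 + 8×2 = 135
Proposal D: 10×2 + 6×1 + 5×4 + 9×1 + 6×5 + 6×1 + 8×3 = 115
Proposal E: 10×3 + 6×3 + 5×1 + 9×5 + 6×2 + 6×2 + 8×5 = 162
Proposal F: 10×1 + 6×0 + 5×3 + 9×3 + 6×0 + 6×5 + 8×4 = 114

Proposal E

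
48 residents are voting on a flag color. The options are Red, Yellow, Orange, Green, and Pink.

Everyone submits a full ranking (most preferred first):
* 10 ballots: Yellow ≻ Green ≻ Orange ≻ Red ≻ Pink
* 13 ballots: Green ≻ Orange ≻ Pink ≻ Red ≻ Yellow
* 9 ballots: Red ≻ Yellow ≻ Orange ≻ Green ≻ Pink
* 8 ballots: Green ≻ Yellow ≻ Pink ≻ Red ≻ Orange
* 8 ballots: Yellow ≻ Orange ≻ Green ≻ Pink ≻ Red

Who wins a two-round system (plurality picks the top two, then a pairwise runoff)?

Round 1 first-place votes: Red 9, Yellow 18, Orange 0, Green 21, Pink 0. Green and Yellow advance.
Runoff: Green is ranked above Yellow on 21 ballots, Yellow above Green on 27.

Yellow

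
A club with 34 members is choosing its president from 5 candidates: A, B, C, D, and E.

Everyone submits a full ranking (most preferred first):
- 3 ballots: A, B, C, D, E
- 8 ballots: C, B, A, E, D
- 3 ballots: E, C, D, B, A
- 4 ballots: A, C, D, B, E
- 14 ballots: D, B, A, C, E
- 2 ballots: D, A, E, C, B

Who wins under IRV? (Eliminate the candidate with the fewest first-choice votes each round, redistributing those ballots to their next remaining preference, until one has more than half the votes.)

Round 1: A 7, B 0, C 8, D 16, E 3. B eliminated.
Round 2: A 7, C 8, D 16, E 3. E eliminated.
Round 3: A 7, C 11, D 16. A eliminated.
Round 4: C 18, D 16. C has a majority (≥18).

C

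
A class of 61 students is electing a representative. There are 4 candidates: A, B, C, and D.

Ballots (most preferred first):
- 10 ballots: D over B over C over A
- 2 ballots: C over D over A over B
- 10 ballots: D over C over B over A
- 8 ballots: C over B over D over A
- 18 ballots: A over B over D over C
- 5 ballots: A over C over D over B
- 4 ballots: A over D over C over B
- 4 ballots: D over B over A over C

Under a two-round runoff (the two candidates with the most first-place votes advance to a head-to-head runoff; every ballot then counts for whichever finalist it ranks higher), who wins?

Round 1 first-place votes: A 27, B 0, C 10, D 24. A and D advance.
Runoff: A is ranked above D on 27 ballots, D above A on 34.

D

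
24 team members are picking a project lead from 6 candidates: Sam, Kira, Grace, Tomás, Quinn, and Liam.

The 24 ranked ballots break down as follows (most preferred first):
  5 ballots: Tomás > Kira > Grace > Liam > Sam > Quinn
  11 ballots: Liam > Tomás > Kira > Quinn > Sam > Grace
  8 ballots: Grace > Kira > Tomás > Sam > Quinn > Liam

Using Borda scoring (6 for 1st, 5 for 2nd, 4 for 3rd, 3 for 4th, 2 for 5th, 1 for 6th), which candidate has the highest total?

Sam: 5×2 + 11×2 + 8×3 = 56
Kira: 5×5 + 11×4 + 8×5 = 109
Grace: 5×4 + 11×1 + 8×6 = 79
Tomás: 5×6 + 11×5 + 8×4 = 117
Quinn: 5×1 + 11×3 + 8×2 = 54
Liam: 5×3 + 11×6 + 8×1 = 89

Tomás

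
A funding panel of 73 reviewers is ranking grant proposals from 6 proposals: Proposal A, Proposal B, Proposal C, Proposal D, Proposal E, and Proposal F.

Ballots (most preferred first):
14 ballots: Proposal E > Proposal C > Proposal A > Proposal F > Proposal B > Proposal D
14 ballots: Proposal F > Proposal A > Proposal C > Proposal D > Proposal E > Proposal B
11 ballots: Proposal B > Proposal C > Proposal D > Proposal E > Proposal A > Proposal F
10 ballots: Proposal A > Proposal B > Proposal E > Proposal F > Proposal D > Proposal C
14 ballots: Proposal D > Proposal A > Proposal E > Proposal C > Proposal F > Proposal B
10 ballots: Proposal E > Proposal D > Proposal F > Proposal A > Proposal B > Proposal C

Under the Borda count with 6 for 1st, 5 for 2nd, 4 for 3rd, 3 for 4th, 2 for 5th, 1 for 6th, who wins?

Proposal A

Proposal A: 14×4 + 14×5 + 11×2 + 10×6 + 14×5 + 10×3 = 308
Proposal B: 14×2 + 14×1 + 11×6 + 10×5 + 14×1 + 10×2 = 192
Proposal C: 14×5 + 14×4 + 11×5 + 10×1 + 14×3 + 10×1 = 243
Proposal D: 14×1 + 14×3 + 11×4 + 10×2 + 14×6 + 10×5 = 254
Proposal E: 14×6 + 14×2 + 11×3 + 10×4 + 14×4 + 10×6 = 301
Proposal F: 14×3 + 14×6 + 11×1 + 10×3 + 14×2 + 10×4 = 235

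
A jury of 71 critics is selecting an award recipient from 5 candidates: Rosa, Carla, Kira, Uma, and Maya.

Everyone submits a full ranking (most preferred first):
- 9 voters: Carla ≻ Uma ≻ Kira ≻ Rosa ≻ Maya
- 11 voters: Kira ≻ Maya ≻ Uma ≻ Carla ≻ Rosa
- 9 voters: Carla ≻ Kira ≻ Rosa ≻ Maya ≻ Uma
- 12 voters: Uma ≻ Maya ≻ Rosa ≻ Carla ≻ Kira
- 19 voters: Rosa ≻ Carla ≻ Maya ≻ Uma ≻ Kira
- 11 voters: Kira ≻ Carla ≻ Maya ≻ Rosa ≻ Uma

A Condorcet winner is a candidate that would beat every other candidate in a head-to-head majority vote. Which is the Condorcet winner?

Carla

Carla vs Rosa: 40–31
Carla vs Kira: 49–22
Carla vs Uma: 48–23
Carla vs Maya: 48–23
Carla beats every other candidate.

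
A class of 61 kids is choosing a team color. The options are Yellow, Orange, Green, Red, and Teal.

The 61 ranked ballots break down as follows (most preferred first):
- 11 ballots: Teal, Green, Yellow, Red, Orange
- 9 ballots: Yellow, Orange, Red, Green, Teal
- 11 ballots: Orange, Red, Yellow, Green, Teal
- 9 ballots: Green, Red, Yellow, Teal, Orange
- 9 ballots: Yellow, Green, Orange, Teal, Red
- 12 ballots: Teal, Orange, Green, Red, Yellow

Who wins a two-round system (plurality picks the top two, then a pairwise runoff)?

Yellow

Round 1 first-place votes: Yellow 18, Orange 11, Green 9, Red 0, Teal 23. Teal and Yellow advance.
Runoff: Teal is ranked above Yellow on 23 ballots, Yellow above Teal on 38.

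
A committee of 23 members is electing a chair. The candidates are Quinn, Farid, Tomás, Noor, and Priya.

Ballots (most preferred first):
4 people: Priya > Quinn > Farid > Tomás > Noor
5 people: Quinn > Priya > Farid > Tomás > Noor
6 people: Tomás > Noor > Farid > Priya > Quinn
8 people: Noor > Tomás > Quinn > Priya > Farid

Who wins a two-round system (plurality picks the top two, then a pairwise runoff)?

Tomás

Round 1 first-place votes: Quinn 5, Farid 0, Tomás 6, Noor 8, Priya 4. Noor and Tomás advance.
Runoff: Noor is ranked above Tomás on 8 ballots, Tomás above Noor on 15.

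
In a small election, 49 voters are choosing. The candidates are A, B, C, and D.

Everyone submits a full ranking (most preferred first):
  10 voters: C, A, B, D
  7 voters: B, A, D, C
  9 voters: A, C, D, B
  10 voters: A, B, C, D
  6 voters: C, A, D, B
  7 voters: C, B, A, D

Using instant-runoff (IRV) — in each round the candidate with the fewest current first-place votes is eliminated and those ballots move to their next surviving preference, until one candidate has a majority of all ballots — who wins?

Round 1: A 19, B 7, C 23, D 0. D eliminated.
Round 2: A 19, B 7, C 23. B eliminated.
Round 3: A 26, C 23. A has a majority (≥25).

A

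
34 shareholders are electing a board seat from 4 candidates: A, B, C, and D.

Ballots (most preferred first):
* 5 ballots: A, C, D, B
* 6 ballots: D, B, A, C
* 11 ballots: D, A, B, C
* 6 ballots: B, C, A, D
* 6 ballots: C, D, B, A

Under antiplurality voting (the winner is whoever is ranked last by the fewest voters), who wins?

Last-place votes: A 6, B 5, C 17, D 6.

B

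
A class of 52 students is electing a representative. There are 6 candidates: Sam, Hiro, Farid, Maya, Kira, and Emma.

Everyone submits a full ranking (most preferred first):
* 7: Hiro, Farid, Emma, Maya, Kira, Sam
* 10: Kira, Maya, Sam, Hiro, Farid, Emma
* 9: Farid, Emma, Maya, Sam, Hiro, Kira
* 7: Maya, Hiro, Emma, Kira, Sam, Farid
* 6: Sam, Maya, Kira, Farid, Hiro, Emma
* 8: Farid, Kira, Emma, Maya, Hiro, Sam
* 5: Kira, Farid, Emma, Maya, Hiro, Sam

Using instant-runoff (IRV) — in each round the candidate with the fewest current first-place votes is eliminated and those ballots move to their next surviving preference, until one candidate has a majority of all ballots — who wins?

Kira

Round 1: Sam 6, Hiro 7, Farid 17, Maya 7, Kira 15, Emma 0. Emma eliminated.
Round 2: Sam 6, Hiro 7, Farid 17, Maya 7, Kira 15. Sam eliminated.
Round 3: Hiro 7, Farid 17, Maya 13, Kira 15. Hiro eliminated.
Round 4: Farid 24, Maya 13, Kira 15. Maya eliminated.
Round 5: Farid 24, Kira 28. Kira has a majority (≥27).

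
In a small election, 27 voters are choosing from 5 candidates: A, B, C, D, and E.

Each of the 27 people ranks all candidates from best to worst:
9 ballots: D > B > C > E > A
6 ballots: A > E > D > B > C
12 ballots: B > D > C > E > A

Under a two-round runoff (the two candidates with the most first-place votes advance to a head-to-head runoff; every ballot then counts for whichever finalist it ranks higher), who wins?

D

Round 1 first-place votes: A 6, B 12, C 0, D 9, E 0. B and D advance.
Runoff: B is ranked above D on 12 ballots, D above B on 15.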